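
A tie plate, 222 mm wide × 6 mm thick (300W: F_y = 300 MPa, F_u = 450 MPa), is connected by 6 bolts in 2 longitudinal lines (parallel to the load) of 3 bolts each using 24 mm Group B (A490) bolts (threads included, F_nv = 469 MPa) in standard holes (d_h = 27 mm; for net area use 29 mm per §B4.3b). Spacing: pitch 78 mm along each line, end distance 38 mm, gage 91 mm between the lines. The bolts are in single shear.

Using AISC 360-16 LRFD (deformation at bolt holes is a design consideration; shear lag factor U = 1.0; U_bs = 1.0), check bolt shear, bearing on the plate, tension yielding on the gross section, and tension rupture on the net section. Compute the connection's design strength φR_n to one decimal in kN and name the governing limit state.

Bolt shear: A_b = π(24)²/4 = 452.39 mm². φR_n = 0.75 × 469 × 452.39 × 6 × 1 = 954.8 kN.
Bearing (6 mm plate, F_u = 450 MPa): end bolts L_c = 38 − 27/2 = 24.5, R_n = min(1.2×24.5×6×450, 2.4×24×6×450) = 79.38 kN/bolt; interior L_c = 78 − 27 = 51, R_n = 155.52 kN/bolt. φR_n = 0.75 × (2×79.38 + 4×155.52) = 585.6 kN.
Tension yield (gross): A_g = 222×6 = 1332 mm². φR_n = 0.90 × 300 × 1332 = 359.6 kN.
Tension rupture (net): A_n = (222 − 2×29)×6 = 984 mm² (U = 1.0, A_e = A_n). φR_n = 0.75 × 450 × 984 = 332.1 kN.
Governing: min(954.8, 585.6, 359.6, 332.1) = 332.1 kN → net-section rupture.

332.1 kN (net-section rupture governs)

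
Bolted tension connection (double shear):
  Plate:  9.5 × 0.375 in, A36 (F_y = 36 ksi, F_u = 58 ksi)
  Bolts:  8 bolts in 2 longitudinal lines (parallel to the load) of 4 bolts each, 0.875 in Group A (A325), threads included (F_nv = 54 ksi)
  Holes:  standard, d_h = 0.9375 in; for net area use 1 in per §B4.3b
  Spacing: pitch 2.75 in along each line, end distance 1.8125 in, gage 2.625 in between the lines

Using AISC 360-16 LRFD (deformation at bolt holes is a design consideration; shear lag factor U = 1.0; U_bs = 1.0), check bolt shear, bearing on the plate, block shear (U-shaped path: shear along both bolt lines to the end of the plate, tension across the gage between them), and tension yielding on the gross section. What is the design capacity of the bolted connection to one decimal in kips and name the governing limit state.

Bolt shear: A_b = π(0.875)²/4 = 0.60132 in². φR_n = 0.75 × 54 × 0.60132 × 8 × 2 = 389.7 kips.
Bearing (0.375 in plate, F_u = 58 ksi): end bolts L_c = 1.8125 − 0.9375/2 = 1.34375, R_n = min(1.2×1.34375×0.375×58, 2.4×0.875×0.375×58) = 35.072 kips/bolt; interior L_c = 2.75 − 0.9375 = 1.8125, R_n = 45.675 kips/bolt. φR_n = 0.75 × (2×35.072 + 6×45.675) = 258.1 kips.
Block shear: shear path 2×[1.8125+3×2.75] = 2×10.0625 in, A_gv = 7.5469, A_nv = 2×(10.0625 − 3.5×1)×0.375 = 4.9219 in²; tension across gage: (2.625 − 1×1)×0.375 = 0.60938 in². R_n = min(0.6×58×4.9219, 0.6×36×7.5469) + 1.0×58×0.60938 = min(171.28, 163.01) + 35.344 = 198.35 kips. φR_n = 0.75 × 198.35 = 148.8 kips.
Tension yield (gross): A_g = 9.5×0.375 = 3.5625 in². φR_n = 0.90 × 36 × 3.5625 = 115.4 kips.
Governing: min(389.7, 258.1, 148.8, 115.4) = 115.4 kips → gross-section yield.

115.4 kips (gross-section yield governs)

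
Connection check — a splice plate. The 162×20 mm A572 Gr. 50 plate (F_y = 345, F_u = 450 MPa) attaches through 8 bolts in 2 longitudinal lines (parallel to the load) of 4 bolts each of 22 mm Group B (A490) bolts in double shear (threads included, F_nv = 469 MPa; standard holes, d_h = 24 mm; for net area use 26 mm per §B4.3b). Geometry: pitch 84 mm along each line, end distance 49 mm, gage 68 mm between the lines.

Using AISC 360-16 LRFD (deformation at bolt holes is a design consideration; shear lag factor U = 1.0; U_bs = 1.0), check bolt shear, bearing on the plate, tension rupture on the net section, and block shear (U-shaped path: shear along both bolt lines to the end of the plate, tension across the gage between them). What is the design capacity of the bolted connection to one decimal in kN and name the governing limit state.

742.5 kN (net-section rupture governs)

Bolt shear: A_b = π(22)²/4 = 380.13 mm². φR_n = 0.75 × 469 × 380.13 × 8 × 2 = 2139.4 kN.
Bearing (20 mm plate, F_u = 450 MPa): end bolts L_c = 49 − 24/2 = 37, R_n = min(1.2×37×20×450, 2.4×22×20×450) = 399.6 kN/bolt; interior L_c = 84 − 24 = 60, R_n = 475.2 kN/bolt. φR_n = 0.75 × (2×399.6 + 6×475.2) = 2737.8 kN.
Tension rupture (net): A_n = (162 − 2×26)×20 = 2200 mm² (U = 1.0, A_e = A_n). φR_n = 0.75 × 450 × 2200 = 742.5 kN.
Block shear: shear path 2×[49+3×84] = 2×301 mm, A_gv = 12040, A_nv = 2×(301 − 3.5×26)×20 = 8400 mm²; tension across gage: (68 − 1×26)×20 = 840 mm². R_n = min(0.6×450×8400, 0.6×345×12040) + 1.0×450×840 = min(2268, 2492.3) + 378 = 2646 kN. φR_n = 0.75 × 2646 = 1984.5 kN.
Governing: min(2139.4, 2737.8, 742.5, 1984.5) = 742.5 kN → net-section rupture.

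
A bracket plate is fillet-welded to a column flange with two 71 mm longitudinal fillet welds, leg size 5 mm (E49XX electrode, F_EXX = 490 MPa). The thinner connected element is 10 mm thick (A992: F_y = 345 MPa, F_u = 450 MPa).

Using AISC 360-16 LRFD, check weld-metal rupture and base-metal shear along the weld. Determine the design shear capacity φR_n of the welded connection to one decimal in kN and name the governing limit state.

Weld metal: throat = 0.707×5 = 3.535 mm, L = 2×71 = 142 mm. φR_n = 0.75 × 0.6 × 490 × 3.535 × 142 = 110.7 kN.
Base metal shear (10 mm plate): yield φR_n = 1.0×0.6×345×10×142 = 293.9 kN; rupture φR_n = 0.75×0.6×450×10×142 = 287.6 kN; take 287.6 kN (rupture).
Governing: min(110.7, 287.6) = 110.7 kN → weld metal.

110.7 kN (weld metal governs)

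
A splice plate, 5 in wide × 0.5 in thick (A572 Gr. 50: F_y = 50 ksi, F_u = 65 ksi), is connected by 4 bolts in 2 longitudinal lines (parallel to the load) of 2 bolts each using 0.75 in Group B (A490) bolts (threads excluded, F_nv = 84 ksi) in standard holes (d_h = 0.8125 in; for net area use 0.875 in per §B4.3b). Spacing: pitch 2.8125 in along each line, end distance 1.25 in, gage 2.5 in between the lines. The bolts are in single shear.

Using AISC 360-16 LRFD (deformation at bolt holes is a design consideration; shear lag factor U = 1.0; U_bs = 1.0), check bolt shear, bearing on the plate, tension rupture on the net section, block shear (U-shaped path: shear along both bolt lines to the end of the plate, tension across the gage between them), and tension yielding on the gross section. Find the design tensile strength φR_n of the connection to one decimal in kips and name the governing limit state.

Bolt shear: A_b = π(0.75)²/4 = 0.44179 in². φR_n = 0.75 × 84 × 0.44179 × 4 × 1 = 111.3 kips.
Bearing (0.5 in plate, F_u = 65 ksi): end bolts L_c = 1.25 − 0.8125/2 = 0.84375, R_n = min(1.2×0.84375×0.5×65, 2.4×0.75×0.5×65) = 32.906 kips/bolt; interior L_c = 2.8125 − 0.8125 = 2, R_n = 58.5 kips/bolt. φR_n = 0.75 × (2×32.906 + 2×58.5) = 137.1 kips.
Tension rupture (net): A_n = (5 − 2×0.875)×0.5 = 1.625 in² (U = 1.0, A_e = A_n). φR_n = 0.75 × 65 × 1.625 = 79.2 kips.
Block shear: shear path 2×[1.25+1×2.8125] = 2×4.0625 in, A_gv = 4.0625, A_nv = 2×(4.0625 − 1.5×0.875)×0.5 = 2.75 in²; tension across gage: (2.5 − 1×0.875)×0.5 = 0.8125 in². R_n = min(0.6×65×2.75, 0.6×50×4.0625) + 1.0×65×0.8125 = min(107.25, 121.88) + 52.813 = 160.06 kips. φR_n = 0.75 × 160.06 = 120.0 kips.
Tension yield (gross): A_g = 5×0.5 = 2.5 in². φR_n = 0.90 × 50 × 2.5 = 112.5 kips.
Governing: min(111.3, 137.1, 79.2, 120.0, 112.5) = 79.2 kips → net-section rupture.

79.2 kips (net-section rupture governs)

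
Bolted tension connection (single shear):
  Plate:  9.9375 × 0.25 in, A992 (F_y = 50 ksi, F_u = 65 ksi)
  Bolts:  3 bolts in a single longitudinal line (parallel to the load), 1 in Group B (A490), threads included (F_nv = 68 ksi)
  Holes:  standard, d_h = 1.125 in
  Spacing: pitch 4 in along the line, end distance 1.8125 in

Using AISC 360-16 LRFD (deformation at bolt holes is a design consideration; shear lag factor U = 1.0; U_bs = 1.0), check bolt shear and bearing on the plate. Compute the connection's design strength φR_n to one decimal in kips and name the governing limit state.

76.8 kips (bearing governs)

Bolt shear: A_b = π(1)²/4 = 0.7854 in². φR_n = 0.75 × 68 × 0.7854 × 3 × 1 = 120.2 kips.
Bearing (0.25 in plate, F_u = 65 ksi): end bolts L_c = 1.8125 − 1.125/2 = 1.25, R_n = min(1.2×1.25×0.25×65, 2.4×1×0.25×65) = 24.375 kips/bolt; interior L_c = 4 − 1.125 = 2.875, R_n = 39 kips/bolt. φR_n = 0.75 × (1×24.375 + 2×39) = 76.8 kips.
Governing: min(120.2, 76.8) = 76.8 kips → bearing.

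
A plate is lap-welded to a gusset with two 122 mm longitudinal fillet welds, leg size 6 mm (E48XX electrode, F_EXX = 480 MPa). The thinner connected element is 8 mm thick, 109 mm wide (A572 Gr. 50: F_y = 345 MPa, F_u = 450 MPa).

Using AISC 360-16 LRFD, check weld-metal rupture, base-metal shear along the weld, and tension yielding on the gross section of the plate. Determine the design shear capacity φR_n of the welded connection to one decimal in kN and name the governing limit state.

Weld metal: throat = 0.707×6 = 4.242 mm, L = 2×122 = 244 mm. φR_n = 0.75 × 0.6 × 480 × 4.242 × 244 = 223.6 kN.
Base metal shear (8 mm plate): yield φR_n = 1.0×0.6×345×8×244 = 404.1 kN; rupture φR_n = 0.75×0.6×450×8×244 = 395.3 kN; take 395.3 kN (rupture).
Tension yield (gross): A_g = 109×8 = 872 mm². φR_n = 0.90 × 345 × 872 = 270.8 kN.
Governing: min(223.6, 395.3, 270.8) = 223.6 kN → weld metal.

223.6 kN (weld metal governs)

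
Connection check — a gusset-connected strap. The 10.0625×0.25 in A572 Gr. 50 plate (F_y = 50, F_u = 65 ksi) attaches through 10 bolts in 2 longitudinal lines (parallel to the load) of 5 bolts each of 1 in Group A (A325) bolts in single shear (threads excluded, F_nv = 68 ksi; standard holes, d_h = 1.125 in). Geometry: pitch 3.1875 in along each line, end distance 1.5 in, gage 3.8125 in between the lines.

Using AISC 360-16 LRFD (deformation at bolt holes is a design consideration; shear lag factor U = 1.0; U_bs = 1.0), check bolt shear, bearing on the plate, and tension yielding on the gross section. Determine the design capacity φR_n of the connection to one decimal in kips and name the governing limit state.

Bolt shear: A_b = π(1)²/4 = 0.7854 in². φR_n = 0.75 × 68 × 0.7854 × 10 × 1 = 400.6 kips.
Bearing (0.25 in plate, F_u = 65 ksi): end bolts L_c = 1.5 − 1.125/2 = 0.9375, R_n = min(1.2×0.9375×0.25×65, 2.4×1×0.25×65) = 18.281 kips/bolt; interior L_c = 3.1875 − 1.125 = 2.0625, R_n = 39 kips/bolt. φR_n = 0.75 × (2×18.281 + 8×39) = 261.4 kips.
Tension yield (gross): A_g = 10.0625×0.25 = 2.5156 in². φR_n = 0.90 × 50 × 2.5156 = 113.2 kips.
Governing: min(400.6, 261.4, 113.2) = 113.2 kips → gross-section yield.

113.2 kips (gross-section yield governs)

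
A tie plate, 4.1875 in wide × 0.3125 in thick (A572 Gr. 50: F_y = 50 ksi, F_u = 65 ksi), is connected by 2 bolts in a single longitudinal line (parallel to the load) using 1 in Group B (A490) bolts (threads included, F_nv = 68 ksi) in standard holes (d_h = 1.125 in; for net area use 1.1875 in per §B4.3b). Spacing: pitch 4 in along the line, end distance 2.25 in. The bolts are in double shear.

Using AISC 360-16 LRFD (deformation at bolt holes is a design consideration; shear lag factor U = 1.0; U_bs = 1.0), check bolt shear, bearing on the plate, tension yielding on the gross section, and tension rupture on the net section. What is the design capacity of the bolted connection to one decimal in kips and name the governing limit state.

45.7 kips (net-section rupture governs)

Bolt shear: A_b = π(1)²/4 = 0.7854 in². φR_n = 0.75 × 68 × 0.7854 × 2 × 2 = 160.2 kips.
Bearing (0.3125 in plate, F_u = 65 ksi): end bolts L_c = 2.25 − 1.125/2 = 1.6875, R_n = min(1.2×1.6875×0.3125×65, 2.4×1×0.3125×65) = 41.133 kips/bolt; interior L_c = 4 − 1.125 = 2.875, R_n = 48.75 kips/bolt. φR_n = 0.75 × (1×41.133 + 1×48.75) = 67.4 kips.
Tension yield (gross): A_g = 4.1875×0.3125 = 1.3086 in². φR_n = 0.90 × 50 × 1.3086 = 58.9 kips.
Tension rupture (net): A_n = (4.1875 − 1×1.1875)×0.3125 = 0.9375 in² (U = 1.0, A_e = A_n). φR_n = 0.75 × 65 × 0.9375 = 45.7 kips.
Governing: min(160.2, 67.4, 58.9, 45.7) = 45.7 kips → net-section rupture.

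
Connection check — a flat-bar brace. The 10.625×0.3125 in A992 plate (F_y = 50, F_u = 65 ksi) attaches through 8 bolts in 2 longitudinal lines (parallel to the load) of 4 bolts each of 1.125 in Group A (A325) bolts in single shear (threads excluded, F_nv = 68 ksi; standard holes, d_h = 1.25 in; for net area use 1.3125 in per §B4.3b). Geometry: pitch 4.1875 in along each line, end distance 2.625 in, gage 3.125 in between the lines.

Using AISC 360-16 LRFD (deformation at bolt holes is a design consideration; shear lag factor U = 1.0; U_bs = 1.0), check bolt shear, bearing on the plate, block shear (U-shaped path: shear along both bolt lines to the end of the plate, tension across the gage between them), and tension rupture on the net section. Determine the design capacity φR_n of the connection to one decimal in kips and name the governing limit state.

121.9 kips (net-section rupture governs)

Bolt shear: A_b = π(1.125)²/4 = 0.99402 in². φR_n = 0.75 × 68 × 0.99402 × 8 × 1 = 405.6 kips.
Bearing (0.3125 in plate, F_u = 65 ksi): end bolts L_c = 2.625 − 1.25/2 = 2, R_n = min(1.2×2×0.3125×65, 2.4×1.125×0.3125×65) = 48.75 kips/bolt; interior L_c = 4.1875 − 1.25 = 2.9375, R_n = 54.844 kips/bolt. φR_n = 0.75 × (2×48.75 + 6×54.844) = 319.9 kips.
Block shear: shear path 2×[2.625+3×4.1875] = 2×15.1875 in, A_gv = 9.4922, A_nv = 2×(15.1875 − 3.5×1.3125)×0.3125 = 6.6211 in²; tension across gage: (3.125 − 1×1.3125)×0.3125 = 0.56641 in². R_n = min(0.6×65×6.6211, 0.6×50×9.4922) + 1.0×65×0.56641 = min(258.22, 284.77) + 36.817 = 295.04 kips. φR_n = 0.75 × 295.04 = 221.3 kips.
Tension rupture (net): A_n = (10.625 − 2×1.3125)×0.3125 = 2.5 in² (U = 1.0, A_e = A_n). φR_n = 0.75 × 65 × 2.5 = 121.9 kips.
Governing: min(405.6, 319.9, 221.3, 121.9) = 121.9 kips → net-section rupture.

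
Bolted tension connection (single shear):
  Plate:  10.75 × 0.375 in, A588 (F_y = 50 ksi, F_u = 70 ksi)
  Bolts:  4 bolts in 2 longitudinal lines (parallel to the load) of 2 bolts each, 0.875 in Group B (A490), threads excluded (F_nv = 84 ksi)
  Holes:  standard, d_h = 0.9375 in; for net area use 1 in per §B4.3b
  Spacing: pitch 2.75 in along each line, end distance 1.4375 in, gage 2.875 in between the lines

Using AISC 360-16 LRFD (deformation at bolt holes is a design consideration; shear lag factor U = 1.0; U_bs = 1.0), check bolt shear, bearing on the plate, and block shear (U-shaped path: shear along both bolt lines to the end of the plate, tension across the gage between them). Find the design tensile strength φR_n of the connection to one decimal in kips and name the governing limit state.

Bolt shear: A_b = π(0.875)²/4 = 0.60132 in². φR_n = 0.75 × 84 × 0.60132 × 4 × 1 = 151.5 kips.
Bearing (0.375 in plate, F_u = 70 ksi): end bolts L_c = 1.4375 − 0.9375/2 = 0.96875, R_n = min(1.2×0.96875×0.375×70, 2.4×0.875×0.375×70) = 30.516 kips/bolt; interior L_c = 2.75 − 0.9375 = 1.8125, R_n = 55.125 kips/bolt. φR_n = 0.75 × (2×30.516 + 2×55.125) = 128.5 kips.
Block shear: shear path 2×[1.4375+1×2.75] = 2×4.1875 in, A_gv = 3.1406, A_nv = 2×(4.1875 − 1.5×1)×0.375 = 2.0156 in²; tension across gage: (2.875 − 1×1)×0.375 = 0.70313 in². R_n = min(0.6×70×2.0156, 0.6×50×3.1406) + 1.0×70×0.70313 = min(84.655, 94.218) + 49.219 = 133.87 kips. φR_n = 0.75 × 133.87 = 100.4 kips.
Governing: min(151.5, 128.5, 100.4) = 100.4 kips → block shear.

100.4 kips (block shear governs)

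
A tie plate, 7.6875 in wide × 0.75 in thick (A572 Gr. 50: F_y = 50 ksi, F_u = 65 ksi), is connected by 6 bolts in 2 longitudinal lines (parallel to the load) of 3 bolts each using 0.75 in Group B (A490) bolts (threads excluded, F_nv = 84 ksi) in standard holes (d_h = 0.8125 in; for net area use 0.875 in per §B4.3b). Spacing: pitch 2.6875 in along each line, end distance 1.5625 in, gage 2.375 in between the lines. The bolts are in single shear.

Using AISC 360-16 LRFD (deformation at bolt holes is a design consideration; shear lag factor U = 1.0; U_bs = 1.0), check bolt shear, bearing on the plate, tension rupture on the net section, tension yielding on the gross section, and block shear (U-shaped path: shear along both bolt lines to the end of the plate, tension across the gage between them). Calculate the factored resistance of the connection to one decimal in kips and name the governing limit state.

167.0 kips (bolt shear governs)

Bolt shear: A_b = π(0.75)²/4 = 0.44179 in². φR_n = 0.75 × 84 × 0.44179 × 6 × 1 = 167.0 kips.
Bearing (0.75 in plate, F_u = 65 ksi): end bolts L_c = 1.5625 − 0.8125/2 = 1.15625, R_n = min(1.2×1.15625×0.75×65, 2.4×0.75×0.75×65) = 67.641 kips/bolt; interior L_c = 2.6875 − 0.8125 = 1.875, R_n = 87.75 kips/bolt. φR_n = 0.75 × (2×67.641 + 4×87.75) = 364.7 kips.
Tension rupture (net): A_n = (7.6875 − 2×0.875)×0.75 = 4.4531 in² (U = 1.0, A_e = A_n). φR_n = 0.75 × 65 × 4.4531 = 217.1 kips.
Tension yield (gross): A_g = 7.6875×0.75 = 5.7656 in². φR_n = 0.90 × 50 × 5.7656 = 259.5 kips.
Block shear: shear path 2×[1.5625+2×2.6875] = 2×6.9375 in, A_gv = 10.406, A_nv = 2×(6.9375 − 2.5×0.875)×0.75 = 7.125 in²; tension across gage: (2.375 − 1×0.875)×0.75 = 1.125 in². R_n = min(0.6×65×7.125, 0.6×50×10.406) + 1.0×65×1.125 = min(277.88, 312.18) + 73.125 = 351.01 kips. φR_n = 0.75 × 351.01 = 263.3 kips.
Governing: min(167.0, 364.7, 217.1, 259.5, 263.3) = 167.0 kips → bolt shear.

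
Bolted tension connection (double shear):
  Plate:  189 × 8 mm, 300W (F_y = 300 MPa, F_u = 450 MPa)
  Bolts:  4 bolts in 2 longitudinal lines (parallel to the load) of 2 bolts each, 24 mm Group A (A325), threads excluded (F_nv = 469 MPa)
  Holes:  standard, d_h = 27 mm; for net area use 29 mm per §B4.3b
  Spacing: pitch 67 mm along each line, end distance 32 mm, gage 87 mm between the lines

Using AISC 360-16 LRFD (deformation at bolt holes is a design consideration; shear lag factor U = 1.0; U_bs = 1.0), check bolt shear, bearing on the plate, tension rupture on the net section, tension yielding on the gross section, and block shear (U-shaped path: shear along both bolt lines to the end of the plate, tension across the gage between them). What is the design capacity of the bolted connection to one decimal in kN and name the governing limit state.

Bolt shear: A_b = π(24)²/4 = 452.39 mm². φR_n = 0.75 × 469 × 452.39 × 4 × 2 = 1273.0 kN.
Bearing (8 mm plate, F_u = 450 MPa): end bolts L_c = 32 − 27/2 = 18.5, R_n = min(1.2×18.5×8×450, 2.4×24×8×450) = 79.92 kN/bolt; interior L_c = 67 − 27 = 40, R_n = 172.8 kN/bolt. φR_n = 0.75 × (2×79.92 + 2×172.8) = 379.1 kN.
Tension rupture (net): A_n = (189 − 2×29)×8 = 1048 mm² (U = 1.0, A_e = A_n). φR_n = 0.75 × 450 × 1048 = 353.7 kN.
Tension yield (gross): A_g = 189×8 = 1512 mm². φR_n = 0.90 × 300 × 1512 = 408.2 kN.
Block shear: shear path 2×[32+1×67] = 2×99 mm, A_gv = 1584, A_nv = 2×(99 − 1.5×29)×8 = 888 mm²; tension across gage: (87 − 1×29)×8 = 464 mm². R_n = min(0.6×450×888, 0.6×300×1584) + 1.0×450×464 = min(239.76, 285.12) + 208.8 = 448.56 kN. φR_n = 0.75 × 448.56 = 336.4 kN.
Governing: min(1273.0, 379.1, 353.7, 408.2, 336.4) = 336.4 kN → block shear.

336.4 kN (block shear governs)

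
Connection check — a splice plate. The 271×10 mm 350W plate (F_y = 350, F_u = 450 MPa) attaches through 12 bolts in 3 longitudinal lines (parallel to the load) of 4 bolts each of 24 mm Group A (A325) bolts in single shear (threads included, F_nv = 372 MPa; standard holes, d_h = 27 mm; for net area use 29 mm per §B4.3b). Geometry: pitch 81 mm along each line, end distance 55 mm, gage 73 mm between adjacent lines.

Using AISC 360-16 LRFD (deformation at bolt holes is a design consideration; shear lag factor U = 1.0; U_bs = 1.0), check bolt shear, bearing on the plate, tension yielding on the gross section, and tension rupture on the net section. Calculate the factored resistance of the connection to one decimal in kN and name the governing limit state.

Bolt shear: A_b = π(24)²/4 = 452.39 mm². φR_n = 0.75 × 372 × 452.39 × 12 × 1 = 1514.6 kN.
Bearing (10 mm plate, F_u = 450 MPa): end bolts L_c = 55 − 27/2 = 41.5, R_n = min(1.2×41.5×10×450, 2.4×24×10×450) = 224.1 kN/bolt; interior L_c = 81 − 27 = 54, R_n = 259.2 kN/bolt. φR_n = 0.75 × (3×224.1 + 9×259.2) = 2253.8 kN.
Tension yield (gross): A_g = 271×10 = 2710 mm². φR_n = 0.90 × 350 × 2710 = 853.7 kN.
Tension rupture (net): A_n = (271 − 3×29)×10 = 1840 mm² (U = 1.0, A_e = A_n). φR_n = 0.75 × 450 × 1840 = 621.0 kN.
Governing: min(1514.6, 2253.8, 853.7, 621.0) = 621.0 kN → net-section rupture.

621.0 kN (net-section rupture governs)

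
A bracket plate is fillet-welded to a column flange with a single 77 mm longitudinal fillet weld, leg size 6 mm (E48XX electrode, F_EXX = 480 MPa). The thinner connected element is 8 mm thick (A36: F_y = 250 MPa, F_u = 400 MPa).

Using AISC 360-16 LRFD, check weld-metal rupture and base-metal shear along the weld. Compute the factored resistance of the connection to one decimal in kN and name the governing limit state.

Weld metal: throat = 0.707×6 = 4.242 mm, L = 77 mm. φR_n = 0.75 × 0.6 × 480 × 4.242 × 77 = 70.6 kN.
Base metal shear (8 mm plate): yield φR_n = 1.0×0.6×250×8×77 = 92.4 kN; rupture φR_n = 0.75×0.6×400×8×77 = 110.9 kN; take 92.4 kN (yield).
Governing: min(70.6, 92.4) = 70.6 kN → weld metal.

70.6 kN (weld metal governs)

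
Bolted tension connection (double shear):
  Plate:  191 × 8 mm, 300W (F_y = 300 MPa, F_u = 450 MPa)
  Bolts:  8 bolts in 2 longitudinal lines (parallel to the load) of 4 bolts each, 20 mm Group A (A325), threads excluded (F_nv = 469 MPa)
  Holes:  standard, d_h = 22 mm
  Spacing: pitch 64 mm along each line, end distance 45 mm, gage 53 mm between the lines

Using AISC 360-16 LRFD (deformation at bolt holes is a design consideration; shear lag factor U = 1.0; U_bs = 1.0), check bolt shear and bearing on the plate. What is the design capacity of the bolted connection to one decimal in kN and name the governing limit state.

Bolt shear: A_b = π(20)²/4 = 314.16 mm². φR_n = 0.75 × 469 × 314.16 × 8 × 2 = 1768.1 kN.
Bearing (8 mm plate, F_u = 450 MPa): end bolts L_c = 45 − 22/2 = 34, R_n = min(1.2×34×8×450, 2.4×20×8×450) = 146.88 kN/bolt; interior L_c = 64 − 22 = 42, R_n = 172.8 kN/bolt. φR_n = 0.75 × (2×146.88 + 6×172.8) = 997.9 kN.
Governing: min(1768.1, 997.9) = 997.9 kN → bearing.

997.9 kN (bearing governs)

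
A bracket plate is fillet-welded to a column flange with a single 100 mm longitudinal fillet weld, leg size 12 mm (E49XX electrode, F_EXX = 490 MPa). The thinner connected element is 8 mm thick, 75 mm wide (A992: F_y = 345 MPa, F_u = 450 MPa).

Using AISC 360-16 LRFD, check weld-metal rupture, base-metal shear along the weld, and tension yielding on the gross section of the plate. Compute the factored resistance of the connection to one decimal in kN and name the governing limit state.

162.0 kN (base-metal shear governs)

Weld metal: throat = 0.707×12 = 8.484 mm, L = 100 mm. φR_n = 0.75 × 0.6 × 490 × 8.484 × 100 = 187.1 kN.
Base metal shear (8 mm plate): yield φR_n = 1.0×0.6×345×8×100 = 165.6 kN; rupture φR_n = 0.75×0.6×450×8×100 = 162.0 kN; take 162.0 kN (rupture).
Tension yield (gross): A_g = 75×8 = 600 mm². φR_n = 0.90 × 345 × 600 = 186.3 kN.
Governing: min(187.1, 162.0, 186.3) = 162.0 kN → base-metal shear.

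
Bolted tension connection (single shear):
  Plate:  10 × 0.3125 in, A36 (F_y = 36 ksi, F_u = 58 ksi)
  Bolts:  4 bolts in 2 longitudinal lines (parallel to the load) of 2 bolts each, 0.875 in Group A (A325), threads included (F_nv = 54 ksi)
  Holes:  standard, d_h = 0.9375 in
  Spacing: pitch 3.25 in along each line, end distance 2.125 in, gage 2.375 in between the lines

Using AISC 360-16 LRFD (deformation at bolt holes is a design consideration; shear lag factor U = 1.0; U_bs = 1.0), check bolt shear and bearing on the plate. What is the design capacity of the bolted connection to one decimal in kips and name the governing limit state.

97.4 kips (bolt shear governs)

Bolt shear: A_b = π(0.875)²/4 = 0.60132 in². φR_n = 0.75 × 54 × 0.60132 × 4 × 1 = 97.4 kips.
Bearing (0.3125 in plate, F_u = 58 ksi): end bolts L_c = 2.125 − 0.9375/2 = 1.65625, R_n = min(1.2×1.65625×0.3125×58, 2.4×0.875×0.3125×58) = 36.023 kips/bolt; interior L_c = 3.25 − 0.9375 = 2.3125, R_n = 38.063 kips/bolt. φR_n = 0.75 × (2×36.023 + 2×38.063) = 111.1 kips.
Governing: min(97.4, 111.1) = 97.4 kips → bolt shear.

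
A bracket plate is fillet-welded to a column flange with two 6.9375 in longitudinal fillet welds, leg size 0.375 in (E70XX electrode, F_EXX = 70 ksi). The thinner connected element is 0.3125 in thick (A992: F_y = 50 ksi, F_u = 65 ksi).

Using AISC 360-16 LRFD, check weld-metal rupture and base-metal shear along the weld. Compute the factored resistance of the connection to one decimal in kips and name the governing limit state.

115.9 kips (weld metal governs)

Weld metal: throat = 0.707×0.375 = 0.26513 in, L = 2×6.9375 = 13.875 in. φR_n = 0.75 × 0.6 × 70 × 0.26513 × 13.875 = 115.9 kips.
Base metal shear (0.3125 in plate): yield φR_n = 1.0×0.6×50×0.3125×13.875 = 130.1 kips; rupture φR_n = 0.75×0.6×65×0.3125×13.875 = 126.8 kips; take 126.8 kips (rupture).
Governing: min(115.9, 126.8) = 115.9 kips → weld metal.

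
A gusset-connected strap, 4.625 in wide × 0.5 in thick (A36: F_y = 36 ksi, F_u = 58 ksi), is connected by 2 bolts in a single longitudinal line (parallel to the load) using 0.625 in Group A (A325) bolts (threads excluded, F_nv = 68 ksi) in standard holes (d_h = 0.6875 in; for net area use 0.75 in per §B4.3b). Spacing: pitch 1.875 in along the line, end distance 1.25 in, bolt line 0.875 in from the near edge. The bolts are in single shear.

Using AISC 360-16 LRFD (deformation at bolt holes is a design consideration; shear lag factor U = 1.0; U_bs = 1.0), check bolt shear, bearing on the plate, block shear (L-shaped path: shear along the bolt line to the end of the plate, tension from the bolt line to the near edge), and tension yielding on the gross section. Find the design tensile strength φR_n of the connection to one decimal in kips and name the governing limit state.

31.3 kips (bolt shear governs)

Bolt shear: A_b = π(0.625)²/4 = 0.3068 in². φR_n = 0.75 × 68 × 0.3068 × 2 × 1 = 31.3 kips.
Bearing (0.5 in plate, F_u = 58 ksi): end bolts L_c = 1.25 − 0.6875/2 = 0.90625, R_n = min(1.2×0.90625×0.5×58, 2.4×0.625×0.5×58) = 31.538 kips/bolt; interior L_c = 1.875 − 0.6875 = 1.1875, R_n = 41.325 kips/bolt. φR_n = 0.75 × (1×31.538 + 1×41.325) = 54.6 kips.
Block shear: shear path 1×[1.25+1×1.875] = 1×3.125 in, A_gv = 1.5625, A_nv = 1×(3.125 − 1.5×0.75)×0.5 = 1 in²; tension to near edge: (0.875 − 0.5×0.75)×0.5 = 0.25 in². R_n = min(0.6×58×1, 0.6×36×1.5625) + 1.0×58×0.25 = min(34.8, 33.75) + 14.5 = 48.25 kips. φR_n = 0.75 × 48.25 = 36.2 kips.
Tension yield (gross): A_g = 4.625×0.5 = 2.3125 in². φR_n = 0.90 × 36 × 2.3125 = 74.9 kips.
Governing: min(31.3, 54.6, 36.2, 74.9) = 31.3 kips → bolt shear.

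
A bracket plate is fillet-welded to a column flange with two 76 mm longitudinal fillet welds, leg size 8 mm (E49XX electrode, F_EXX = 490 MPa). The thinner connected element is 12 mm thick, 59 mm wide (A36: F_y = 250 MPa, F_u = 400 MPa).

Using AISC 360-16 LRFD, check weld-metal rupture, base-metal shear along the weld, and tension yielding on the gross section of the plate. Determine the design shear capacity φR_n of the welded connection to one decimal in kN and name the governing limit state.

159.3 kN (gross-section yield governs)

Weld metal: throat = 0.707×8 = 5.656 mm, L = 2×76 = 152 mm. φR_n = 0.75 × 0.6 × 490 × 5.656 × 152 = 189.6 kN.
Base metal shear (12 mm plate): yield φR_n = 1.0×0.6×250×12×152 = 273.6 kN; rupture φR_n = 0.75×0.6×400×12×152 = 328.3 kN; take 273.6 kN (yield).
Tension yield (gross): A_g = 59×12 = 708 mm². φR_n = 0.90 × 250 × 708 = 159.3 kN.
Governing: min(189.6, 273.6, 159.3) = 159.3 kN → gross-section yield.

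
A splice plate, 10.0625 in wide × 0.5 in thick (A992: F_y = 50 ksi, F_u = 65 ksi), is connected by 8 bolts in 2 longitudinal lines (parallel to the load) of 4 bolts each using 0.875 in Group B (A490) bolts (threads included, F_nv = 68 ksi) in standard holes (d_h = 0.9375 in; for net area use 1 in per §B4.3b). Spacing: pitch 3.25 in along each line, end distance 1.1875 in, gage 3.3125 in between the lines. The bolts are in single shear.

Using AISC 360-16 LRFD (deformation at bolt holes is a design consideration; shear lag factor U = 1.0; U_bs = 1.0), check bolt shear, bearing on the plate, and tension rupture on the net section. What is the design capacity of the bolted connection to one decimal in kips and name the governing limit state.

Bolt shear: A_b = π(0.875)²/4 = 0.60132 in². φR_n = 0.75 × 68 × 0.60132 × 8 × 1 = 245.3 kips.
Bearing (0.5 in plate, F_u = 65 ksi): end bolts L_c = 1.1875 − 0.9375/2 = 0.71875, R_n = min(1.2×0.71875×0.5×65, 2.4×0.875×0.5×65) = 28.031 kips/bolt; interior L_c = 3.25 − 0.9375 = 2.3125, R_n = 68.25 kips/bolt. φR_n = 0.75 × (2×28.031 + 6×68.25) = 349.2 kips.
Tension rupture (net): A_n = (10.0625 − 2×1)×0.5 = 4.0313 in² (U = 1.0, A_e = A_n). φR_n = 0.75 × 65 × 4.0313 = 196.5 kips.
Governing: min(245.3, 349.2, 196.5) = 196.5 kips → net-section rupture.

196.5 kips (net-section rupture governs)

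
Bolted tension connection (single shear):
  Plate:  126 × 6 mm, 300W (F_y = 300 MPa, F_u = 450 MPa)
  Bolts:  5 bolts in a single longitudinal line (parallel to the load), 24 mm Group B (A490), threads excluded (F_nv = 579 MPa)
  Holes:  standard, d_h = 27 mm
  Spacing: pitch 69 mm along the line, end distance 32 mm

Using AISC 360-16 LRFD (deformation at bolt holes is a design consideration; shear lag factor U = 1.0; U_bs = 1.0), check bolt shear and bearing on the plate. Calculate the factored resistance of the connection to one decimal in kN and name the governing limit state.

453.2 kN (bearing governs)

Bolt shear: A_b = π(24)²/4 = 452.39 mm². φR_n = 0.75 × 579 × 452.39 × 5 × 1 = 982.3 kN.
Bearing (6 mm plate, F_u = 450 MPa): end bolts L_c = 32 − 27/2 = 18.5, R_n = min(1.2×18.5×6×450, 2.4×24×6×450) = 59.94 kN/bolt; interior L_c = 69 − 27 = 42, R_n = 136.08 kN/bolt. φR_n = 0.75 × (1×59.94 + 4×136.08) = 453.2 kN.
Governing: min(982.3, 453.2) = 453.2 kN → bearing.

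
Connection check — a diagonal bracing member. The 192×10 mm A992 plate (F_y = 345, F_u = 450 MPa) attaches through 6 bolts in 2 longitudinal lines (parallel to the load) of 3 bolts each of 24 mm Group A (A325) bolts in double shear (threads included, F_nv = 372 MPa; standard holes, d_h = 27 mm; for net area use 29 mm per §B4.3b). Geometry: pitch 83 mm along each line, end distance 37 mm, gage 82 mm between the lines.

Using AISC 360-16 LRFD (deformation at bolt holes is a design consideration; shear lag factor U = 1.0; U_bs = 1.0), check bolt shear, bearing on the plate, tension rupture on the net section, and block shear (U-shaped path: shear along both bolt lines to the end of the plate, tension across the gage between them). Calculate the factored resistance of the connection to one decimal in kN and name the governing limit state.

Bolt shear: A_b = π(24)²/4 = 452.39 mm². φR_n = 0.75 × 372 × 452.39 × 6 × 2 = 1514.6 kN.
Bearing (10 mm plate, F_u = 450 MPa): end bolts L_c = 37 − 27/2 = 23.5, R_n = min(1.2×23.5×10×450, 2.4×24×10×450) = 126.9 kN/bolt; interior L_c = 83 − 27 = 56, R_n = 259.2 kN/bolt. φR_n = 0.75 × (2×126.9 + 4×259.2) = 968.0 kN.
Tension rupture (net): A_n = (192 − 2×29)×10 = 1340 mm² (U = 1.0, A_e = A_n). φR_n = 0.75 × 450 × 1340 = 452.3 kN.
Block shear: shear path 2×[37+2×83] = 2×203 mm, A_gv = 4060, A_nv = 2×(203 − 2.5×29)×10 = 2610 mm²; tension across gage: (82 − 1×29)×10 = 530 mm². R_n = min(0.6×450×2610, 0.6×345×4060) + 1.0×450×530 = min(704.7, 840.42) + 238.5 = 943.2 kN. φR_n = 0.75 × 943.2 = 707.4 kN.
Governing: min(1514.6, 968.0, 452.3, 707.4) = 452.3 kN → net-section rupture.

452.3 kN (net-section rupture governs)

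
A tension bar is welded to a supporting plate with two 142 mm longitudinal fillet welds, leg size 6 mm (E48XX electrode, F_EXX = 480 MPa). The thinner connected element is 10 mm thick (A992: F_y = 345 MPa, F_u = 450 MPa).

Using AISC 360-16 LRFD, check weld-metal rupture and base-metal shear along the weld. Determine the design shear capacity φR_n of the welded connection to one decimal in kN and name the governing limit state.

Weld metal: throat = 0.707×6 = 4.242 mm, L = 2×142 = 284 mm. φR_n = 0.75 × 0.6 × 480 × 4.242 × 284 = 260.2 kN.
Base metal shear (10 mm plate): yield φR_n = 1.0×0.6×345×10×284 = 587.9 kN; rupture φR_n = 0.75×0.6×450×10×284 = 575.1 kN; take 575.1 kN (rupture).
Governing: min(260.2, 575.1) = 260.2 kN → weld metal.

260.2 kN (weld metal governs)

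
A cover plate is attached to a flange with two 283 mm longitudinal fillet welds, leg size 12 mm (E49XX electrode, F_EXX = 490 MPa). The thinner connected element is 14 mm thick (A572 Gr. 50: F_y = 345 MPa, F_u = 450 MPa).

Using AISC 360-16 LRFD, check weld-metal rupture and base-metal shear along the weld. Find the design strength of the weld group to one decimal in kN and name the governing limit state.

Weld metal: throat = 0.707×12 = 8.484 mm, L = 2×283 = 566 mm. φR_n = 0.75 × 0.6 × 490 × 8.484 × 566 = 1058.8 kN.
Base metal shear (14 mm plate): yield φR_n = 1.0×0.6×345×14×566 = 1640.3 kN; rupture φR_n = 0.75×0.6×450×14×566 = 1604.6 kN; take 1604.6 kN (rupture).
Governing: min(1058.8, 1604.6) = 1058.8 kN → weld metal.

1058.8 kN (weld metal governs)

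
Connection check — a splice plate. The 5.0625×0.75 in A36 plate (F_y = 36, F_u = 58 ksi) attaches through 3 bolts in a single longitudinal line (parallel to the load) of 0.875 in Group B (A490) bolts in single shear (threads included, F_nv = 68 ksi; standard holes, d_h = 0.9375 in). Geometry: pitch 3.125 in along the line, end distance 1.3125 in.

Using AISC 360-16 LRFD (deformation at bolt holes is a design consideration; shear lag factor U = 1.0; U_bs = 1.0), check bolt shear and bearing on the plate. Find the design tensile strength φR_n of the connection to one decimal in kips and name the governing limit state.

92.0 kips (bolt shear governs)

Bolt shear: A_b = π(0.875)²/4 = 0.60132 in². φR_n = 0.75 × 68 × 0.60132 × 3 × 1 = 92.0 kips.
Bearing (0.75 in plate, F_u = 58 ksi): end bolts L_c = 1.3125 − 0.9375/2 = 0.84375, R_n = min(1.2×0.84375×0.75×58, 2.4×0.875×0.75×58) = 44.044 kips/bolt; interior L_c = 3.125 − 0.9375 = 2.1875, R_n = 91.35 kips/bolt. φR_n = 0.75 × (1×44.044 + 2×91.35) = 170.1 kips.
Governing: min(92.0, 170.1) = 92.0 kips → bolt shear.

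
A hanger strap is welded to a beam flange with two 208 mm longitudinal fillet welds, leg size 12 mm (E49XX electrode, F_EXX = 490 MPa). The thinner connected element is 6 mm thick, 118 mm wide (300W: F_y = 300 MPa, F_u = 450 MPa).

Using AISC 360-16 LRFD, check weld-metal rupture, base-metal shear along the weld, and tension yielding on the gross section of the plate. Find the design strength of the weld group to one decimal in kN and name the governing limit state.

Weld metal: throat = 0.707×12 = 8.484 mm, L = 2×208 = 416 mm. φR_n = 0.75 × 0.6 × 490 × 8.484 × 416 = 778.2 kN.
Base metal shear (6 mm plate): yield φR_n = 1.0×0.6×300×6×416 = 449.3 kN; rupture φR_n = 0.75×0.6×450×6×416 = 505.4 kN; take 449.3 kN (yield).
Tension yield (gross): A_g = 118×6 = 708 mm². φR_n = 0.90 × 300 × 708 = 191.2 kN.
Governing: min(778.2, 449.3, 191.2) = 191.2 kN → gross-section yield.

191.2 kN (gross-section yield governs)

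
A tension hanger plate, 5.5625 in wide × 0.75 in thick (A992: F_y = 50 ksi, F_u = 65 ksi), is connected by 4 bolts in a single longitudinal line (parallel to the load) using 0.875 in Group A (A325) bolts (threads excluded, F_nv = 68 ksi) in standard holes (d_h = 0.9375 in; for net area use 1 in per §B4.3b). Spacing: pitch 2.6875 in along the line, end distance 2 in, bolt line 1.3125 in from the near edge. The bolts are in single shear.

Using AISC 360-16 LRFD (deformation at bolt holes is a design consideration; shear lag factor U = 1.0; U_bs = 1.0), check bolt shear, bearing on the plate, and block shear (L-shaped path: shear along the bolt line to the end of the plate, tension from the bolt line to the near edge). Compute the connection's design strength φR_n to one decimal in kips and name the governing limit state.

Bolt shear: A_b = π(0.875)²/4 = 0.60132 in². φR_n = 0.75 × 68 × 0.60132 × 4 × 1 = 122.7 kips.
Bearing (0.75 in plate, F_u = 65 ksi): end bolts L_c = 2 − 0.9375/2 = 1.53125, R_n = min(1.2×1.53125×0.75×65, 2.4×0.875×0.75×65) = 89.578 kips/bolt; interior L_c = 2.6875 − 0.9375 = 1.75, R_n = 102.38 kips/bolt. φR_n = 0.75 × (1×89.578 + 3×102.38) = 297.5 kips.
Block shear: shear path 1×[2+3×2.6875] = 1×10.0625 in, A_gv = 7.5469, A_nv = 1×(10.0625 − 3.5×1)×0.75 = 4.9219 in²; tension to near edge: (1.3125 − 0.5×1)×0.75 = 0.60938 in². R_n = min(0.6×65×4.9219, 0.6×50×7.5469) + 1.0×65×0.60938 = min(191.95, 226.41) + 39.61 = 231.56 kips. φR_n = 0.75 × 231.56 = 173.7 kips.
Governing: min(122.7, 297.5, 173.7) = 122.7 kips → bolt shear.

122.7 kips (bolt shear governs)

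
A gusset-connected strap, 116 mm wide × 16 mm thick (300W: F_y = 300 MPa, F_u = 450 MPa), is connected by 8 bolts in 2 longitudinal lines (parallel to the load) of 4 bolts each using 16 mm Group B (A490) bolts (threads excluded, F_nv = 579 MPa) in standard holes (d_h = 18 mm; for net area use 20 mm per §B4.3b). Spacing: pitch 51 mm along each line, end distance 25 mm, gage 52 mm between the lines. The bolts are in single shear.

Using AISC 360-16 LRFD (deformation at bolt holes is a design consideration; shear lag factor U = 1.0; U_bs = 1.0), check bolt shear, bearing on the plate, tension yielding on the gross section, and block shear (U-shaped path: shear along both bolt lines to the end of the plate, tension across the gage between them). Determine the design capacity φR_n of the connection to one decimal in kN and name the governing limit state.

Bolt shear: A_b = π(16)²/4 = 201.06 mm². φR_n = 0.75 × 579 × 201.06 × 8 × 1 = 698.5 kN.
Bearing (16 mm plate, F_u = 450 MPa): end bolts L_c = 25 − 18/2 = 16, R_n = min(1.2×16×16×450, 2.4×16×16×450) = 138.24 kN/bolt; interior L_c = 51 − 18 = 33, R_n = 276.48 kN/bolt. φR_n = 0.75 × (2×138.24 + 6×276.48) = 1451.5 kN.
Tension yield (gross): A_g = 116×16 = 1856 mm². φR_n = 0.90 × 300 × 1856 = 501.1 kN.
Block shear: shear path 2×[25+3×51] = 2×178 mm, A_gv = 5696, A_nv = 2×(178 − 3.5×20)×16 = 3456 mm²; tension across gage: (52 − 1×20)×16 = 512 mm². R_n = min(0.6×450×3456, 0.6×300×5696) + 1.0×450×512 = min(933.12, 1025.3) + 230.4 = 1163.5 kN. φR_n = 0.75 × 1163.5 = 872.6 kN.
Governing: min(698.5, 1451.5, 501.1, 872.6) = 501.1 kN → gross-section yield.

501.1 kN (gross-section yield governs)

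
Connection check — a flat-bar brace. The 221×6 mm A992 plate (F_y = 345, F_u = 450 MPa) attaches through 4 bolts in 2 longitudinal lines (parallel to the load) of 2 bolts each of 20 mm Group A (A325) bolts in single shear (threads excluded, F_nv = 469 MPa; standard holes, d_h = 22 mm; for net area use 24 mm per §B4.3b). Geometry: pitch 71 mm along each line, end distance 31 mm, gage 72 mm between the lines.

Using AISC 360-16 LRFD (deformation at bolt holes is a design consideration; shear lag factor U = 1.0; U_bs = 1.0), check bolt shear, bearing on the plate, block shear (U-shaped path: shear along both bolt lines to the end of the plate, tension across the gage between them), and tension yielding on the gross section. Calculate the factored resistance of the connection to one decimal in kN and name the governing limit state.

257.6 kN (block shear governs)

Bolt shear: A_b = π(20)²/4 = 314.16 mm². φR_n = 0.75 × 469 × 314.16 × 4 × 1 = 442.0 kN.
Bearing (6 mm plate, F_u = 450 MPa): end bolts L_c = 31 − 22/2 = 20, R_n = min(1.2×20×6×450, 2.4×20×6×450) = 64.8 kN/bolt; interior L_c = 71 − 22 = 49, R_n = 129.6 kN/bolt. φR_n = 0.75 × (2×64.8 + 2×129.6) = 291.6 kN.
Block shear: shear path 2×[31+1×71] = 2×102 mm, A_gv = 1224, A_nv = 2×(102 − 1.5×24)×6 = 792 mm²; tension across gage: (72 − 1×24)×6 = 288 mm². R_n = min(0.6×450×792, 0.6×345×1224) + 1.0×450×288 = min(213.84, 253.37) + 129.6 = 343.44 kN. φR_n = 0.75 × 343.44 = 257.6 kN.
Tension yield (gross): A_g = 221×6 = 1326 mm². φR_n = 0.90 × 345 × 1326 = 411.7 kN.
Governing: min(442.0, 291.6, 257.6, 411.7) = 257.6 kN → block shear.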